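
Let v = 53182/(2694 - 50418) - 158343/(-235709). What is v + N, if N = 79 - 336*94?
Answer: -4321999726223/137182638 ≈ -31505.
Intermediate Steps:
v = -60716033/137182638 (v = 53182/(-47724) - 158343*(-1/235709) = 53182*(-1/47724) + 158343/235709 = -26591/23862 + 158343/235709 = -60716033/137182638 ≈ -0.44259)
N = -31505 (N = 79 - 31584 = -31505)
v + N = -60716033/137182638 - 31505 = -4321999726223/137182638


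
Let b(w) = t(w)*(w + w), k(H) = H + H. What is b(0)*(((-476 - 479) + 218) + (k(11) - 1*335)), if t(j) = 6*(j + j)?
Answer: 0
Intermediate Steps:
t(j) = 12*j (t(j) = 6*(2*j) = 12*j)
k(H) = 2*H
b(w) = 24*w² (b(w) = (12*w)*(w + w) = (12*w)*(2*w) = 24*w²)
b(0)*(((-476 - 479) + 218) + (k(11) - 1*335)) = (24*0²)*(((-476 - 479) + 218) + (2*11 - 1*335)) = (24*0)*((-955 + 218) + (22 - 335)) = 0*(-737 - 313) = 0*(-1050) = 0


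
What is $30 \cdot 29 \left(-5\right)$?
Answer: $-4350$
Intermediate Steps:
$30 \cdot 29 \left(-5\right) = 870 \left(-5\right) = -4350$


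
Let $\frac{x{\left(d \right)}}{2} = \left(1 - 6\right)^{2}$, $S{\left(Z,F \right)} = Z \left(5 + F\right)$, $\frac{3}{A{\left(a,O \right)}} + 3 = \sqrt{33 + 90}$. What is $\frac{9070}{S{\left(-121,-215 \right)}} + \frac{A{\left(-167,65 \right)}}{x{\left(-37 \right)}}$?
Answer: $\frac{1730923}{4827900} + \frac{\sqrt{123}}{1900} \approx 0.36436$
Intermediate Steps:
$A{\left(a,O \right)} = \frac{3}{-3 + \sqrt{123}}$ ($A{\left(a,O \right)} = \frac{3}{-3 + \sqrt{33 + 90}} = \frac{3}{-3 + \sqrt{123}}$)
$x{\left(d \right)} = 50$ ($x{\left(d \right)} = 2 \left(1 - 6\right)^{2} = 2 \left(-5\right)^{2} = 2 \cdot 25 = 50$)
$\frac{9070}{S{\left(-121,-215 \right)}} + \frac{A{\left(-167,65 \right)}}{x{\left(-37 \right)}} = \frac{9070}{\left(-121\right) \left(5 - 215\right)} + \frac{\frac{3}{38} + \frac{\sqrt{123}}{38}}{50} = \frac{9070}{\left(-121\right) \left(-210\right)} + \left(\frac{3}{38} + \frac{\sqrt{123}}{38}\right) \frac{1}{50} = \frac{9070}{25410} + \left(\frac{3}{1900} + \frac{\sqrt{123}}{1900}\right) = 9070 \cdot \frac{1}{25410} + \left(\frac{3}{1900} + \frac{\sqrt{123}}{1900}\right) = \frac{907}{2541} + \left(\frac{3}{1900} + \frac{\sqrt{123}}{1900}\right) = \frac{1730923}{4827900} + \frac{\sqrt{123}}{1900}$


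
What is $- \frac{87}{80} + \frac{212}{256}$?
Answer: $- \frac{83}{320} \approx -0.25938$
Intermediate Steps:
$- \frac{87}{80} + \frac{212}{256} = \left(-87\right) \frac{1}{80} + 212 \cdot \frac{1}{256} = - \frac{87}{80} + \frac{53}{64} = - \frac{83}{320}$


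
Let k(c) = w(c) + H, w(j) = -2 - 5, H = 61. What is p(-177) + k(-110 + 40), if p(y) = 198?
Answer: 252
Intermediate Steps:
w(j) = -7
k(c) = 54 (k(c) = -7 + 61 = 54)
p(-177) + k(-110 + 40) = 198 + 54 = 252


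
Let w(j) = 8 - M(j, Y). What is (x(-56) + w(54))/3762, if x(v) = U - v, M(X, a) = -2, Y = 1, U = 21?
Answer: 29/1254 ≈ 0.023126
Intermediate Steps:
x(v) = 21 - v
w(j) = 10 (w(j) = 8 - 1*(-2) = 8 + 2 = 10)
(x(-56) + w(54))/3762 = ((21 - 1*(-56)) + 10)/3762 = ((21 + 56) + 10)*(1/3762) = (77 + 10)*(1/3762) = 87*(1/3762) = 29/1254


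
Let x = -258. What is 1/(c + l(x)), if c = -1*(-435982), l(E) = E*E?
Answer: 1/502546 ≈ 1.9899e-6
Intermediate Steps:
l(E) = E²
c = 435982
1/(c + l(x)) = 1/(435982 + (-258)²) = 1/(435982 + 66564) = 1/502546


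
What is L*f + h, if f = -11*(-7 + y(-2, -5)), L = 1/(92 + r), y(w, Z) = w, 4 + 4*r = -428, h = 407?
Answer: 6413/16 ≈ 400.81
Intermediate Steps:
r = -108 (r = -1 + (¼)*(-428) = -1 - 107 = -108)
L = -1/16 (L = 1/(92 - 108) = 1/(-16) = -1/16 ≈ -0.062500)
f = 99 (f = -11*(-7 - 2) = -11*(-9) = 99)
L*f + h = -1/16*99 + 407 = -99/16 + 407 = 6413/16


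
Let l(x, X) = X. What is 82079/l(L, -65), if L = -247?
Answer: -82079/65 ≈ -1262.8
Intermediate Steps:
82079/l(L, -65) = 82079/(-65) = 82079*(-1/65) = -82079/65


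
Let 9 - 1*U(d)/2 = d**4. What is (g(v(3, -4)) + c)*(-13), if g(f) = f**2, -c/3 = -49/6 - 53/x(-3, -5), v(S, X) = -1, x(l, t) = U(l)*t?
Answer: -80249/240 ≈ -334.37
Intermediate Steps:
U(d) = 18 - 2*d**4
x(l, t) = t*(18 - 2*l**4) (x(l, t) = (18 - 2*l**4)*t = t*(18 - 2*l**4))
c = 5933/240 (c = -3*(-49/6 - 53*(-1/(10*(9 - 1*(-3)**4)))) = -3*(-49*1/6 - 53*(-1/(10*(9 - 1*81)))) = -3*(-49/6 - 53*(-1/(10*(9 - 81)))) = -3*(-49/6 - 53/(2*(-5)*(-72))) = -3*(-49/6 - 53/720) = -3*(-5933/720) = 5933/240 ≈ 24.721)
(g(v(3, -4)) + c)*(-13) = ((-1)**2 + 5933/240)*(-13) = (1 + 5933/240)*(-13) = (6173/240)*(-13) = -80249/240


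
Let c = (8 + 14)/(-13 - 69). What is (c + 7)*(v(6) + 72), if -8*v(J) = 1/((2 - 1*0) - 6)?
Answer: 159045/328 ≈ 484.89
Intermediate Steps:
v(J) = 1/32 (v(J) = -1/(8*((2 - 1*0) - 6)) = -1/(8*((2 + 0) - 6)) = -1/(8*(2 - 6)) = -⅛/(-4) = -⅛*(-¼) = 1/32)
c = -11/41 (c = 22/(-82) = 22*(-1/82) = -11/41 ≈ -0.26829)
(c + 7)*(v(6) + 72) = (-11/41 + 7)*(1/32 + 72) = (276/41)*(2305/32) = 159045/328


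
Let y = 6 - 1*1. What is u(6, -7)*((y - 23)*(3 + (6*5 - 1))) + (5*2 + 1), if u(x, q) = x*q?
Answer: 24203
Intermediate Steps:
u(x, q) = q*x
y = 5 (y = 6 - 1 = 5)
u(6, -7)*((y - 23)*(3 + (6*5 - 1))) + (5*2 + 1) = (-7*6)*((5 - 23)*(3 + (6*5 - 1))) + (5*2 + 1) = -(-756)*(3 + (30 - 1)) + (10 + 1) = -(-756)*(3 + 29) + 11 = -(-756)*32 + 11 = -42*(-576) + 11 = 24192 + 11 = 24203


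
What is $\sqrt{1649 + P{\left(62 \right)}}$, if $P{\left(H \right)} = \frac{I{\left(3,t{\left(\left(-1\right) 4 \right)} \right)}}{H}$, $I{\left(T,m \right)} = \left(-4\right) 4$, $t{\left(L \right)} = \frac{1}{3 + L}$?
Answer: $\frac{9 \sqrt{19561}}{31} \approx 40.605$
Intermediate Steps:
$I{\left(T,m \right)} = -16$
$P{\left(H \right)} = - \frac{16}{H}$
$\sqrt{1649 + P{\left(62 \right)}} = \sqrt{1649 - \frac{16}{62}} = \sqrt{1649 - \frac{8}{31}} = \sqrt{\frac{51111}{31}} = \frac{9 \sqrt{19561}}{31}$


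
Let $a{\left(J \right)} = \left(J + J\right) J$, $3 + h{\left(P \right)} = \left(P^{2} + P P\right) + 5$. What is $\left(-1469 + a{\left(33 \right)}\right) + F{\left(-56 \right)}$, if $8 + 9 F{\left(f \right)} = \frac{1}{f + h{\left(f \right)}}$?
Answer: $\frac{4403035}{6218} \approx 708.11$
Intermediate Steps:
$h{\left(P \right)} = 2 + 2 P^{2}$ ($h{\left(P \right)} = -3 + \left(\left(P^{2} + P P\right) + 5\right) = -3 + \left(\left(P^{2} + P^{2}\right) + 5\right) = -3 + \left(2 P^{2} + 5\right) = -3 + \left(5 + 2 P^{2}\right) = 2 + 2 P^{2}$)
$a{\left(J \right)} = 2 J^{2}$ ($a{\left(J \right)} = 2 J J = 2 J^{2}$)
$F{\left(f \right)} = - \frac{8}{9} + \frac{1}{9 \left(2 + f + 2 f^{2}\right)}$ ($F{\left(f \right)} = - \frac{8}{9} + \frac{1}{9 \left(f + \left(2 + 2 f^{2}\right)\right)} = - \frac{8}{9} + \frac{1}{9 \left(2 + f + 2 f^{2}\right)}$)
$\left(-1469 + a{\left(33 \right)}\right) + F{\left(-56 \right)} = \left(-1469 + 2 \cdot 33^{2}\right) + \frac{-15 - 16 \left(-56\right)^{2} - -448}{9 \left(2 - 56 + 2 \left(-56\right)^{2}\right)} = \left(-1469 + 2 \cdot 1089\right) + \frac{-15 - 50176 + 448}{9 \left(2 - 56 + 2 \cdot 3136\right)} = \left(-1469 + 2178\right) + \frac{-15 - 50176 + 448}{9 \left(2 - 56 + 6272\right)} = 709 + \frac{1}{9} \cdot \frac{1}{6218} \left(-49743\right) = 709 - \frac{5527}{6218} = \frac{4403035}{6218}$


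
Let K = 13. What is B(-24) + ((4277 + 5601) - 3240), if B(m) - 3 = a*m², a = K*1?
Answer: 14129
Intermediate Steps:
a = 13 (a = 13*1 = 13)
B(m) = 3 + 13*m²
B(-24) + ((4277 + 5601) - 3240) = (3 + 13*(-24)²) + ((4277 + 5601) - 3240) = (3 + 13*576) + (9878 - 3240) = (3 + 7488) + 6638 = 7491 + 6638 = 14129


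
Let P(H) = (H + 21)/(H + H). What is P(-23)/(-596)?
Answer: -1/13708 ≈ -7.2950e-5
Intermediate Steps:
P(H) = (21 + H)/(2*H) (P(H) = (21 + H)/((2*H)) = (21 + H)*(1/(2*H)) = (21 + H)/(2*H))
P(-23)/(-596) = ((½)*(21 - 23)/(-23))/(-596) = ((½)*(-1/23)*(-2))*(-1/596) = (1/23)*(-1/596) = -1/13708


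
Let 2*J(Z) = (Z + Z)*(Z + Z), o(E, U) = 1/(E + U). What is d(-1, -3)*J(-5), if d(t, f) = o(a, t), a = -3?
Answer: -25/2 ≈ -12.500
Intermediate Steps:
d(t, f) = 1/(-3 + t)
J(Z) = 2*Z**2 (J(Z) = ((Z + Z)*(Z + Z))/2 = ((2*Z)*(2*Z))/2 = (4*Z**2)/2 = 2*Z**2)
d(-1, -3)*J(-5) = (2*(-5)**2)/(-3 - 1) = (2*25)/(-4) = -1/4*50 = -25/2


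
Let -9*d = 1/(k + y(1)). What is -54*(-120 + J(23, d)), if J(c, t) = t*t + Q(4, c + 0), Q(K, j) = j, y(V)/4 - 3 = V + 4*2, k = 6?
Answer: 22911011/4374 ≈ 5238.0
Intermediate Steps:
y(V) = 44 + 4*V (y(V) = 12 + 4*(V + 4*2) = 12 + 4*(V + 8) = 12 + 4*(8 + V) = 12 + (32 + 4*V) = 44 + 4*V)
d = -1/486 (d = -1/(9*(6 + (44 + 4*1))) = -1/(9*(6 + (44 + 4))) = -1/(9*(6 + 48)) = -1/9/54 = -1/9*1/54 = -1/486 ≈ -0.0020576)
J(c, t) = c + t**2 (J(c, t) = t*t + (c + 0) = t**2 + c = c + t**2)
-54*(-120 + J(23, d)) = -54*(-120 + (23 + (-1/486)**2)) = -54*(-120 + (23 + 1/236196)) = -54*(-120 + 5432509/236196) = -54*(-22911011/236196) = 22911011/4374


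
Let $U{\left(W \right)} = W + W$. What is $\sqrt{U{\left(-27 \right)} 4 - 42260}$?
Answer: $2 i \sqrt{10619} \approx 206.1 i$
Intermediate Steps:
$U{\left(W \right)} = 2 W$
$\sqrt{U{\left(-27 \right)} 4 - 42260} = \sqrt{2 \left(-27\right) 4 - 42260} = \sqrt{\left(-54\right) 4 - 42260} = \sqrt{-216 - 42260} = \sqrt{-42476} = 2 i \sqrt{10619}$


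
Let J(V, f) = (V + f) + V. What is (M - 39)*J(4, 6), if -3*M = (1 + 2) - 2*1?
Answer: -1652/3 ≈ -550.67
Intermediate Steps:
J(V, f) = f + 2*V
M = -⅓ (M = -((1 + 2) - 2*1)/3 = -(3 - 2)/3 = -⅓*1 = -⅓ ≈ -0.33333)
(M - 39)*J(4, 6) = (-⅓ - 39)*(6 + 2*4) = -118*(6 + 8)/3 = -118/3*14 = -1652/3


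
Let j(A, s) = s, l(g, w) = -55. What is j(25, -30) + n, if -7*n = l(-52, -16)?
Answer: -155/7 ≈ -22.143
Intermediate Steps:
n = 55/7 (n = -⅐*(-55) = 55/7 ≈ 7.8571)
j(25, -30) + n = -30 + 55/7 = -155/7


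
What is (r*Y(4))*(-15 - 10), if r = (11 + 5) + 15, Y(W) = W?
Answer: -3100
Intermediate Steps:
r = 31 (r = 16 + 15 = 31)
(r*Y(4))*(-15 - 10) = (31*4)*(-15 - 10) = 124*(-25) = -3100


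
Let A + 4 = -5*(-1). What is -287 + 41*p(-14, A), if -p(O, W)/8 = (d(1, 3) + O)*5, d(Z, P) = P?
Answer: 17753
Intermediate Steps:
A = 1 (A = -4 - 5*(-1) = -4 + 5 = 1)
p(O, W) = -120 - 40*O (p(O, W) = -8*(3 + O)*5 = -8*(15 + 5*O) = -120 - 40*O)
-287 + 41*p(-14, A) = -287 + 41*(-120 - 40*(-14)) = -287 + 41*(-120 + 560) = -287 + 41*440 = -287 + 18040 = 17753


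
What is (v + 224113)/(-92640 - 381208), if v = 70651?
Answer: -73691/118462 ≈ -0.62206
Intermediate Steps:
(v + 224113)/(-92640 - 381208) = (70651 + 224113)/(-92640 - 381208) = 294764/(-473848) = 294764*(-1/473848) = -73691/118462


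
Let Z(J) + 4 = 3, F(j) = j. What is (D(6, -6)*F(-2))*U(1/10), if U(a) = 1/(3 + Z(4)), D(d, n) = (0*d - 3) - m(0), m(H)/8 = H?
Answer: 3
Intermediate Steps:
m(H) = 8*H
Z(J) = -1 (Z(J) = -4 + 3 = -1)
D(d, n) = -3 (D(d, n) = (0*d - 3) - 8*0 = (0 - 3) - 1*0 = -3 + 0 = -3)
U(a) = ½ (U(a) = 1/(3 - 1) = 1/2 = ½)
(D(6, -6)*F(-2))*U(1/10) = -3*(-2)*(½) = 6*(½) = 3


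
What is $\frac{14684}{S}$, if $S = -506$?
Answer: $- \frac{7342}{253} \approx -29.02$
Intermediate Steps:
$\frac{14684}{S} = \frac{14684}{-506} = 14684 \left(- \frac{1}{506}\right) = - \frac{7342}{253}$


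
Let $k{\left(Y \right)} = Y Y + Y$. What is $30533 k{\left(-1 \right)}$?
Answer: $0$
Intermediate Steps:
$k{\left(Y \right)} = Y + Y^{2}$ ($k{\left(Y \right)} = Y^{2} + Y = Y + Y^{2}$)
$30533 k{\left(-1 \right)} = 30533 \left(- (1 - 1)\right) = 30533 \left(\left(-1\right) 0\right) = 30533 \cdot 0 = 0$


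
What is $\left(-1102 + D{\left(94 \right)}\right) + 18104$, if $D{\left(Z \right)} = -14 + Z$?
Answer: $17082$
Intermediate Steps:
$\left(-1102 + D{\left(94 \right)}\right) + 18104 = \left(-1102 + \left(-14 + 94\right)\right) + 18104 = \left(-1102 + 80\right) + 18104 = -1022 + 18104 = 17082$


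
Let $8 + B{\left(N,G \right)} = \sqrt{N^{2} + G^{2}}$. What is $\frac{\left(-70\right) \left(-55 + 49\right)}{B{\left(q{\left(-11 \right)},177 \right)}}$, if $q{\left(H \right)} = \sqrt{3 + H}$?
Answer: $\frac{1120}{10419} + \frac{140 \sqrt{31321}}{10419} \approx 2.4855$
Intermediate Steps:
$B{\left(N,G \right)} = -8 + \sqrt{G^{2} + N^{2}}$ ($B{\left(N,G \right)} = -8 + \sqrt{N^{2} + G^{2}} = -8 + \sqrt{G^{2} + N^{2}}$)
$\frac{\left(-70\right) \left(-55 + 49\right)}{B{\left(q{\left(-11 \right)},177 \right)}} = \frac{\left(-70\right) \left(-55 + 49\right)}{-8 + \sqrt{177^{2} + \left(\sqrt{3 - 11}\right)^{2}}} = \frac{\left(-70\right) \left(-6\right)}{-8 + \sqrt{31329 + \left(\sqrt{-8}\right)^{2}}} = \frac{420}{-8 + \sqrt{31329 + \left(2 i \sqrt{2}\right)^{2}}} = \frac{420}{-8 + \sqrt{31329 - 8}} = \frac{420}{-8 + \sqrt{31321}}$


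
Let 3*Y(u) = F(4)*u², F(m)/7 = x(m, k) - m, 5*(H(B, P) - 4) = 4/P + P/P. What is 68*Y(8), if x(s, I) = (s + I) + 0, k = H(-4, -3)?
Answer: 1797376/45 ≈ 39942.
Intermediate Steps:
H(B, P) = 21/5 + 4/(5*P) (H(B, P) = 4 + (4/P + P/P)/5 = 4 + (4/P + 1)/5 = 4 + (1 + 4/P)/5 = 4 + (⅕ + 4/(5*P)) = 21/5 + 4/(5*P))
k = 59/15 (k = (⅕)*(4 + 21*(-3))/(-3) = (⅕)*(-⅓)*(4 - 63) = (⅕)*(-⅓)*(-59) = 59/15 ≈ 3.9333)
x(s, I) = I + s (x(s, I) = (I + s) + 0 = I + s)
F(m) = 413/15 (F(m) = 7*((59/15 + m) - m) = 7*(59/15) = 413/15)
Y(u) = 413*u²/45 (Y(u) = (413*u²/15)/3 = 413*u²/45)
68*Y(8) = 68*((413/45)*8²) = 68*((413/45)*64) = 68*(26432/45) = 1797376/45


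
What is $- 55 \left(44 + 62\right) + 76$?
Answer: $-5754$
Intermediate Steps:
$- 55 \left(44 + 62\right) + 76 = \left(-55\right) 106 + 76 = -5830 + 76 = -5754$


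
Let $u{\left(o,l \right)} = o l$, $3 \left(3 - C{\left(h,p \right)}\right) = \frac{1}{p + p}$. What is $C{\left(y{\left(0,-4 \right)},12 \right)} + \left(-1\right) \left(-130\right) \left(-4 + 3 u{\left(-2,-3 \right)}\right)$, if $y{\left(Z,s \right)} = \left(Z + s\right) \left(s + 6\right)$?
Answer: $\frac{131255}{72} \approx 1823.0$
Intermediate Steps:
$y{\left(Z,s \right)} = \left(6 + s\right) \left(Z + s\right)$ ($y{\left(Z,s \right)} = \left(Z + s\right) \left(6 + s\right) = \left(6 + s\right) \left(Z + s\right)$)
$C{\left(h,p \right)} = 3 - \frac{1}{6 p}$ ($C{\left(h,p \right)} = 3 - \frac{1}{3 \left(p + p\right)} = 3 - \frac{1}{3 \cdot 2 p} = 3 - \frac{\frac{1}{2} \frac{1}{p}}{3} = 3 - \frac{1}{6 p}$)
$u{\left(o,l \right)} = l o$
$C{\left(y{\left(0,-4 \right)},12 \right)} + \left(-1\right) \left(-130\right) \left(-4 + 3 u{\left(-2,-3 \right)}\right) = \left(3 - \frac{1}{6 \cdot 12}\right) + \left(-1\right) \left(-130\right) \left(-4 + 3 \left(\left(-3\right) \left(-2\right)\right)\right) = \left(3 - \frac{1}{72}\right) + 130 \left(-4 + 3 \cdot 6\right) = \left(3 - \frac{1}{72}\right) + 130 \left(-4 + 18\right) = \frac{215}{72} + 130 \cdot 14 = \frac{215}{72} + 1820 = \frac{131255}{72}$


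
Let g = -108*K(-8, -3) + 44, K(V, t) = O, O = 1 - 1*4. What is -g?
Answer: -368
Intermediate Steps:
O = -3 (O = 1 - 4 = -3)
K(V, t) = -3
g = 368 (g = -108*(-3) + 44 = 324 + 44 = 368)
-g = -1*368 = -368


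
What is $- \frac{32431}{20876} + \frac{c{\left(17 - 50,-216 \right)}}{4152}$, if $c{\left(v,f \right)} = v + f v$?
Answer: $\frac{1121809}{7223096} \approx 0.15531$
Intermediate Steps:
$- \frac{32431}{20876} + \frac{c{\left(17 - 50,-216 \right)}}{4152} = - \frac{32431}{20876} + \frac{\left(17 - 50\right) \left(1 - 216\right)}{4152} = \left(-32431\right) \frac{1}{20876} + \left(17 - 50\right) \left(-215\right) \frac{1}{4152} = - \frac{32431}{20876} + \left(-33\right) \left(-215\right) \frac{1}{4152} = - \frac{32431}{20876} + 7095 \cdot \frac{1}{4152} = - \frac{32431}{20876} + \frac{2365}{1384} = \frac{1121809}{7223096}$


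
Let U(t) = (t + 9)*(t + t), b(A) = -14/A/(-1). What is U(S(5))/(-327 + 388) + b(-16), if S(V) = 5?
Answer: 693/488 ≈ 1.4201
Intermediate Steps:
b(A) = 14/A (b(A) = -14/A*(-1) = 14/A)
U(t) = 2*t*(9 + t) (U(t) = (9 + t)*(2*t) = 2*t*(9 + t))
U(S(5))/(-327 + 388) + b(-16) = (2*5*(9 + 5))/(-327 + 388) + 14/(-16) = (2*5*14)/61 + 14*(-1/16) = 140*(1/61) - 7/8 = 140/61 - 7/8 = 693/488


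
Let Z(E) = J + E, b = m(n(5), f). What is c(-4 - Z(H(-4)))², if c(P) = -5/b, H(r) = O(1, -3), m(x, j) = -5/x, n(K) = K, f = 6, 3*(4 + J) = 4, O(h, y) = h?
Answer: 25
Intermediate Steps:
J = -8/3 (J = -4 + (⅓)*4 = -4 + 4/3 = -8/3 ≈ -2.6667)
b = -1 (b = -5/5 = -5*⅕ = -1)
H(r) = 1
Z(E) = -8/3 + E
c(P) = 5 (c(P) = -5/(-1) = -5*(-1) = 5)
c(-4 - Z(H(-4)))² = 5² = 25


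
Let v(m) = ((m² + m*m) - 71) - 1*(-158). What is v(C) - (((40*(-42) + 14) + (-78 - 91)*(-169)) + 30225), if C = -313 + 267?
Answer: -52801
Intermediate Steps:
C = -46
v(m) = 87 + 2*m² (v(m) = ((m² + m²) - 71) + 158 = (2*m² - 71) + 158 = (-71 + 2*m²) + 158 = 87 + 2*m²)
v(C) - (((40*(-42) + 14) + (-78 - 91)*(-169)) + 30225) = (87 + 2*(-46)²) - (((40*(-42) + 14) + (-78 - 91)*(-169)) + 30225) = (87 + 2*2116) - (((-1680 + 14) - 169*(-169)) + 30225) = (87 + 4232) - ((-1666 + 28561) + 30225) = 4319 - (26895 + 30225) = 4319 - 1*57120 = 4319 - 57120 = -52801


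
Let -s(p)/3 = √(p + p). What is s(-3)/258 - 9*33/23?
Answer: -297/23 - I*√6/86 ≈ -12.913 - 0.028482*I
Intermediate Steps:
s(p) = -3*√2*√p (s(p) = -3*√(p + p) = -3*√2*√p)
s(-3)/258 - 9*33/23 = -3*√2*√(-3)/258 - 9*33/23 = -3*√2*I*√3*(1/258) - 297*1/23 = -3*I*√6*(1/258) - 297/23 = -I*√6/86 - 297/23 = -297/23 - I*√6/86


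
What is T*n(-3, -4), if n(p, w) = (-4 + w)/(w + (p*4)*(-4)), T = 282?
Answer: -564/11 ≈ -51.273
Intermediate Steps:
n(p, w) = (-4 + w)/(w - 16*p) (n(p, w) = (-4 + w)/(w + (4*p)*(-4)) = (-4 + w)/(w - 16*p))
T*n(-3, -4) = 282*((4 - 1*(-4))/(-1*(-4) + 16*(-3))) = 282*((4 + 4)/(4 - 48)) = 282*(8/(-44)) = 282*(-1/44*8) = 282*(-2/11) = -564/11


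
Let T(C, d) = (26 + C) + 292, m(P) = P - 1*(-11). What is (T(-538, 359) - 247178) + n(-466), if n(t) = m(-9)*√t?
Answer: -247398 + 2*I*√466 ≈ -2.474e+5 + 43.174*I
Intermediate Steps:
m(P) = 11 + P (m(P) = P + 11 = 11 + P)
T(C, d) = 318 + C
n(t) = 2*√t (n(t) = (11 - 9)*√t = 2*√t)
(T(-538, 359) - 247178) + n(-466) = ((318 - 538) - 247178) + 2*√(-466) = (-220 - 247178) + 2*(I*√466) = -247398 + 2*I*√466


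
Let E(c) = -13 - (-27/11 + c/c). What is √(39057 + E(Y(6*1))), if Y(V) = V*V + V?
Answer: 10*√47245/11 ≈ 197.60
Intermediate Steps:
Y(V) = V + V² (Y(V) = V² + V = V + V²)
E(c) = -127/11 (E(c) = -13 - (-27*1/11 + 1) = -13 - (-27/11 + 1) = -13 - 1*(-16/11) = -13 + 16/11 = -127/11)
√(39057 + E(Y(6*1))) = √(39057 - 127/11) = √(429500/11) = 10*√47245/11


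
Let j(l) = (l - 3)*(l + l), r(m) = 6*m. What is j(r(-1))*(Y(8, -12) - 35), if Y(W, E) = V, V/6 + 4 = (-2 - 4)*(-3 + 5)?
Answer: -14148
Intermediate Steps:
j(l) = 2*l*(-3 + l) (j(l) = (-3 + l)*(2*l) = 2*l*(-3 + l))
V = -96 (V = -24 + 6*((-2 - 4)*(-3 + 5)) = -24 + 6*(-6*2) = -24 + 6*(-12) = -24 - 72 = -96)
Y(W, E) = -96
j(r(-1))*(Y(8, -12) - 35) = (2*(6*(-1))*(-3 + 6*(-1)))*(-96 - 35) = (2*(-6)*(-3 - 6))*(-131) = (2*(-6)*(-9))*(-131) = 108*(-131) = -14148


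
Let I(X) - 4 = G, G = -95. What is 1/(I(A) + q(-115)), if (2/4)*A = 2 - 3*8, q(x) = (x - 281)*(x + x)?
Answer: 1/90989 ≈ 1.0990e-5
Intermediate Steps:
q(x) = 2*x*(-281 + x) (q(x) = (-281 + x)*(2*x) = 2*x*(-281 + x))
A = -44 (A = 2*(2 - 3*8) = 2*(2 - 24) = 2*(-22) = -44)
I(X) = -91 (I(X) = 4 - 95 = -91)
1/(I(A) + q(-115)) = 1/(-91 + 2*(-115)*(-281 - 115)) = 1/(-91 + 2*(-115)*(-396)) = 1/(-91 + 91080) = 1/90989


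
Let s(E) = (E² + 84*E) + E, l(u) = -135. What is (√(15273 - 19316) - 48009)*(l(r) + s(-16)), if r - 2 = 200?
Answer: 59483151 - 1239*I*√4043 ≈ 5.9483e+7 - 78781.0*I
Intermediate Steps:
r = 202 (r = 2 + 200 = 202)
s(E) = E² + 85*E
(√(15273 - 19316) - 48009)*(l(r) + s(-16)) = (√(15273 - 19316) - 48009)*(-135 - 16*(85 - 16)) = (√(-4043) - 48009)*(-135 - 16*69) = (I*√4043 - 48009)*(-135 - 1104) = (-48009 + I*√4043)*(-1239) = 59483151 - 1239*I*√4043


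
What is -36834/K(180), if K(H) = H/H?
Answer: -36834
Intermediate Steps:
K(H) = 1
-36834/K(180) = -36834/1 = -36834*1 = -36834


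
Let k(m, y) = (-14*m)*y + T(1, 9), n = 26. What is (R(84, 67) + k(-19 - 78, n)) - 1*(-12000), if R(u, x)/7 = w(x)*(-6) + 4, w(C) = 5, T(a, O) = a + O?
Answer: 47136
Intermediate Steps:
T(a, O) = O + a
k(m, y) = 10 - 14*m*y (k(m, y) = (-14*m)*y + (9 + 1) = -14*m*y + 10 = 10 - 14*m*y)
R(u, x) = -182 (R(u, x) = 7*(5*(-6) + 4) = 7*(-30 + 4) = 7*(-26) = -182)
(R(84, 67) + k(-19 - 78, n)) - 1*(-12000) = (-182 + (10 - 14*(-19 - 78)*26)) - 1*(-12000) = (-182 + (10 - 14*(-97)*26)) + 12000 = (-182 + (10 + 35308)) + 12000 = (-182 + 35318) + 12000 = 35136 + 12000 = 47136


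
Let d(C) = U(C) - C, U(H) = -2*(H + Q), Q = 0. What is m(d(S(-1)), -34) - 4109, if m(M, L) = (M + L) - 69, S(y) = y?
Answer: -4209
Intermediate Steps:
U(H) = -2*H (U(H) = -2*(H + 0) = -2*H)
d(C) = -3*C (d(C) = -2*C - C = -3*C)
m(M, L) = -69 + L + M (m(M, L) = (L + M) - 69 = -69 + L + M)
m(d(S(-1)), -34) - 4109 = (-69 - 34 - 3*(-1)) - 4109 = (-69 - 34 + 3) - 4109 = -100 - 4109 = -4209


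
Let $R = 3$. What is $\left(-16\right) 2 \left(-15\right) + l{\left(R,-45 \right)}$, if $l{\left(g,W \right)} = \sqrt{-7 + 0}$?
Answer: $480 + i \sqrt{7} \approx 480.0 + 2.6458 i$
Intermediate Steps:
$l{\left(g,W \right)} = i \sqrt{7}$ ($l{\left(g,W \right)} = \sqrt{-7} = i \sqrt{7}$)
$\left(-16\right) 2 \left(-15\right) + l{\left(R,-45 \right)} = \left(-16\right) 2 \left(-15\right) + i \sqrt{7} = \left(-32\right) \left(-15\right) + i \sqrt{7} = 480 + i \sqrt{7}$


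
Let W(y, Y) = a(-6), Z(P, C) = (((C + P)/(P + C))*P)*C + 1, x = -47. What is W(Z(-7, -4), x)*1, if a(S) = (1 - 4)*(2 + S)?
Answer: 12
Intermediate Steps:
a(S) = -6 - 3*S (a(S) = -3*(2 + S) = -6 - 3*S)
Z(P, C) = 1 + C*P (Z(P, C) = (((C + P)/(C + P))*P)*C + 1 = (1*P)*C + 1 = P*C + 1 = C*P + 1 = 1 + C*P)
W(y, Y) = 12 (W(y, Y) = -6 - 3*(-6) = -6 + 18 = 12)
W(Z(-7, -4), x)*1 = 12*1 = 12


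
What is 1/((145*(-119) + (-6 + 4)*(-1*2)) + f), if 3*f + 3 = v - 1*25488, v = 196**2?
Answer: -3/38828 ≈ -7.7264e-5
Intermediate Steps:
v = 38416
f = 12925/3 (f = -1 + (38416 - 1*25488)/3 = -1 + (38416 - 25488)/3 = -1 + (1/3)*12928 = -1 + 12928/3 = 12925/3 ≈ 4308.3)
1/((145*(-119) + (-6 + 4)*(-1*2)) + f) = 1/((145*(-119) + (-6 + 4)*(-1*2)) + 12925/3) = 1/((-17255 - 2*(-2)) + 12925/3) = 1/((-17255 + 4) + 12925/3) = 1/(-17251 + 12925/3) = 1/(-38828/3) = -3/38828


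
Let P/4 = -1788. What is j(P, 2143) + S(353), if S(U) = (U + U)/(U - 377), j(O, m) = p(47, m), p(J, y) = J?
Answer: 211/12 ≈ 17.583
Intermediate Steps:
P = -7152 (P = 4*(-1788) = -7152)
j(O, m) = 47
S(U) = 2*U/(-377 + U) (S(U) = (2*U)/(-377 + U) = 2*U/(-377 + U))
j(P, 2143) + S(353) = 47 + 2*353/(-377 + 353) = 47 + 2*353/(-24) = 47 + 2*353*(-1/24) = 47 - 353/12 = 211/12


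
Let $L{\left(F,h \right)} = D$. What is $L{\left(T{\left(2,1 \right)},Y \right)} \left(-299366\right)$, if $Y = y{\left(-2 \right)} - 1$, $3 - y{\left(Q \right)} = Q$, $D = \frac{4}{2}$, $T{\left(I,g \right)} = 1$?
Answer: $-598732$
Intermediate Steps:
$D = 2$ ($D = 4 \cdot \frac{1}{2} = 2$)
$y{\left(Q \right)} = 3 - Q$
$Y = 4$ ($Y = \left(3 - -2\right) - 1 = \left(3 + 2\right) - 1 = 5 - 1 = 4$)
$L{\left(F,h \right)} = 2$
$L{\left(T{\left(2,1 \right)},Y \right)} \left(-299366\right) = 2 \left(-299366\right) = -598732$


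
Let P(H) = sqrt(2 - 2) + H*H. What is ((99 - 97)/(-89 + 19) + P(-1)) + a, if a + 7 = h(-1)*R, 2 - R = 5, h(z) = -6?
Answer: 419/35 ≈ 11.971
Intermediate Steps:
R = -3 (R = 2 - 1*5 = 2 - 5 = -3)
P(H) = H**2 (P(H) = sqrt(0) + H**2 = 0 + H**2 = H**2)
a = 11 (a = -7 - 6*(-3) = -7 + 18 = 11)
((99 - 97)/(-89 + 19) + P(-1)) + a = ((99 - 97)/(-89 + 19) + (-1)**2) + 11 = (2/(-70) + 1) + 11 = (2*(-1/70) + 1) + 11 = (-1/35 + 1) + 11 = 34/35 + 11 = 419/35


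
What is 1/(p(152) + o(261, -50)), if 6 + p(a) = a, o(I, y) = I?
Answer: 1/407 ≈ 0.0024570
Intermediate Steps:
p(a) = -6 + a
1/(p(152) + o(261, -50)) = 1/((-6 + 152) + 261) = 1/(146 + 261) = 1/407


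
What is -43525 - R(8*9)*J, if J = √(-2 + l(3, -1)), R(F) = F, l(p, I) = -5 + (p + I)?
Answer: -43525 - 72*I*√5 ≈ -43525.0 - 161.0*I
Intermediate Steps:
l(p, I) = -5 + I + p (l(p, I) = -5 + (I + p) = -5 + I + p)
J = I*√5 (J = √(-2 + (-5 - 1 + 3)) = √(-2 - 3) = √(-5) = I*√5 ≈ 2.2361*I)
-43525 - R(8*9)*J = -43525 - 8*9*I*√5 = -43525 - 72*I*√5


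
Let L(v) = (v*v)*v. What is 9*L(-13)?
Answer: -19773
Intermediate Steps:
L(v) = v³ (L(v) = v²*v = v³)
9*L(-13) = 9*(-13)³ = 9*(-2197) = -19773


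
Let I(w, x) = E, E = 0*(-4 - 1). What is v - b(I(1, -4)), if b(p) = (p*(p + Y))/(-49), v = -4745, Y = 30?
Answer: -4745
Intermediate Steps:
E = 0 (E = 0*(-5) = 0)
I(w, x) = 0
b(p) = -p*(30 + p)/49 (b(p) = (p*(p + 30))/(-49) = (p*(30 + p))*(-1/49) = -p*(30 + p)/49)
v - b(I(1, -4)) = -4745 - (-1)*0*(30 + 0)/49 = -4745 - (-1)*0*30/49 = -4745 - 1*0 = -4745 + 0 = -4745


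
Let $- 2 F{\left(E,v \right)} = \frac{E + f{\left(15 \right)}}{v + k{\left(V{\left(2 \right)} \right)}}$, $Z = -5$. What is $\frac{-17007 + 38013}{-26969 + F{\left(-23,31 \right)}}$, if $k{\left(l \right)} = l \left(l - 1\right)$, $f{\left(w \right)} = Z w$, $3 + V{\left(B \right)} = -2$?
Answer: $- \frac{640683}{822530} \approx -0.77892$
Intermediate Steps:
$V{\left(B \right)} = -5$ ($V{\left(B \right)} = -3 - 2 = -5$)
$f{\left(w \right)} = - 5 w$
$k{\left(l \right)} = l \left(-1 + l\right)$
$F{\left(E,v \right)} = - \frac{-75 + E}{2 \left(30 + v\right)}$ ($F{\left(E,v \right)} = - \frac{\left(E - 75\right) \frac{1}{v - 5 \left(-1 - 5\right)}}{2} = - \frac{\left(E - 75\right) \frac{1}{v - -30}}{2} = - \frac{\left(-75 + E\right) \frac{1}{v + 30}}{2} = - \frac{\left(-75 + E\right) \frac{1}{30 + v}}{2} = - \frac{\frac{1}{30 + v} \left(-75 + E\right)}{2} = - \frac{-75 + E}{2 \left(30 + v\right)}$)
$\frac{-17007 + 38013}{-26969 + F{\left(-23,31 \right)}} = \frac{-17007 + 38013}{-26969 + \frac{75 - -23}{2 \left(30 + 31\right)}} = \frac{21006}{-26969 + \frac{75 + 23}{2 \cdot 61}} = \frac{21006}{-26969 + \frac{1}{2} \cdot \frac{1}{61} \cdot 98} = \frac{21006}{-26969 + \frac{49}{61}} = \frac{21006}{- \frac{1645060}{61}} = 21006 \left(- \frac{61}{1645060}\right) = - \frac{640683}{822530}$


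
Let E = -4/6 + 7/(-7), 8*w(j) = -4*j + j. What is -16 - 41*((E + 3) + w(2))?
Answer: -479/12 ≈ -39.917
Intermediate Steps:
w(j) = -3*j/8 (w(j) = (-4*j + j)/8 = (-3*j)/8 = -3*j/8)
E = -5/3 (E = -4*1/6 + 7*(-1/7) = -2/3 - 1 = -5/3 ≈ -1.6667)
-16 - 41*((E + 3) + w(2)) = -16 - 41*((-5/3 + 3) - 3/8*2) = -16 - 41*(4/3 - 3/4) = -16 - 41*7/12 = -16 - 287/12 = -479/12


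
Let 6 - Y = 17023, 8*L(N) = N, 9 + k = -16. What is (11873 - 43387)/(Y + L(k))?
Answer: 252112/136161 ≈ 1.8516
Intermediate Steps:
k = -25 (k = -9 - 16 = -25)
L(N) = N/8
Y = -17017 (Y = 6 - 1*17023 = 6 - 17023 = -17017)
(11873 - 43387)/(Y + L(k)) = (11873 - 43387)/(-17017 + (1/8)*(-25)) = -31514/(-17017 - 25/8) = -31514/(-136161/8) = -31514*(-8/136161) = 252112/136161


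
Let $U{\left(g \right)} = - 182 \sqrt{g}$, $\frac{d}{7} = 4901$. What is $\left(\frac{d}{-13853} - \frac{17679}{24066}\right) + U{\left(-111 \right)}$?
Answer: $- \frac{50978069}{15875538} - 182 i \sqrt{111} \approx -3.2111 - 1917.5 i$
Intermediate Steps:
$d = 34307$ ($d = 7 \cdot 4901 = 34307$)
$\left(\frac{d}{-13853} - \frac{17679}{24066}\right) + U{\left(-111 \right)} = \left(\frac{34307}{-13853} - \frac{17679}{24066}\right) - 182 \sqrt{-111} = \left(34307 \left(- \frac{1}{13853}\right) - \frac{5893}{8022}\right) - 182 i \sqrt{111} = \left(- \frac{4901}{1979} - \frac{5893}{8022}\right) - 182 i \sqrt{111} = - \frac{50978069}{15875538} - 182 i \sqrt{111}$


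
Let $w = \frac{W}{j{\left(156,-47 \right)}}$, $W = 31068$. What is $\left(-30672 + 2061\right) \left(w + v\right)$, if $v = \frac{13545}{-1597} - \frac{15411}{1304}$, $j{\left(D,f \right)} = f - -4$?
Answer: $\frac{1903104188196255}{89546984} \approx 2.1253 \cdot 10^{7}$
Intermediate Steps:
$j{\left(D,f \right)} = 4 + f$ ($j{\left(D,f \right)} = f + 4 = 4 + f$)
$w = - \frac{31068}{43}$ ($w = \frac{31068}{4 - 47} = \frac{31068}{-43} = 31068 \left(- \frac{1}{43}\right) = - \frac{31068}{43} \approx -722.51$)
$v = - \frac{42274047}{2082488}$ ($v = 13545 \left(- \frac{1}{1597}\right) - \frac{15411}{1304} = - \frac{13545}{1597} - \frac{15411}{1304} = - \frac{42274047}{2082488} \approx -20.3$)
$\left(-30672 + 2061\right) \left(w + v\right) = \left(-30672 + 2061\right) \left(- \frac{31068}{43} - \frac{42274047}{2082488}\right) = \left(-28611\right) \left(- \frac{66516521205}{89546984}\right) = \frac{1903104188196255}{89546984}$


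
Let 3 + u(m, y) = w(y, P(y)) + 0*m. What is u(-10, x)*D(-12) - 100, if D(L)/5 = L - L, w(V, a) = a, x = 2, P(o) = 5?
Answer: -100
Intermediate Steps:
u(m, y) = 2 (u(m, y) = -3 + (5 + 0*m) = -3 + (5 + 0) = -3 + 5 = 2)
D(L) = 0 (D(L) = 5*(L - L) = 5*0 = 0)
u(-10, x)*D(-12) - 100 = 2*0 - 100 = 0 - 100 = -100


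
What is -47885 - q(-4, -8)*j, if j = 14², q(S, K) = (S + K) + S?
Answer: -44749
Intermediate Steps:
q(S, K) = K + 2*S (q(S, K) = (K + S) + S = K + 2*S)
j = 196
-47885 - q(-4, -8)*j = -47885 - (-8 + 2*(-4))*196 = -47885 - (-8 - 8)*196 = -47885 - (-16)*196 = -47885 - 1*(-3136) = -47885 + 3136 = -44749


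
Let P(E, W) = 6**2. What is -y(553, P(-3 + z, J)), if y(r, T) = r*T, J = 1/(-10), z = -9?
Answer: -19908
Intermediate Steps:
J = -1/10 ≈ -0.10000
P(E, W) = 36
y(r, T) = T*r
-y(553, P(-3 + z, J)) = -36*553 = -1*19908 = -19908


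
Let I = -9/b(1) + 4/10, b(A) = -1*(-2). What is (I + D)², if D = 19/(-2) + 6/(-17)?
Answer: 1406596/7225 ≈ 194.68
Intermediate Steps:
b(A) = 2
D = -335/34 (D = 19*(-½) + 6*(-1/17) = -19/2 - 6/17 = -335/34 ≈ -9.8529)
I = -41/10 (I = -9/2 + 4/10 = -9*½ + 4*(⅒) = -9/2 + ⅖ = -41/10 ≈ -4.1000)
(I + D)² = (-41/10 - 335/34)² = (-1186/85)² = 1406596/7225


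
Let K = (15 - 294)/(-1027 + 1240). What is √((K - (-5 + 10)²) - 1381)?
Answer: I*√7094249/71 ≈ 37.514*I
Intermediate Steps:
K = -93/71 (K = -279/213 = -279*1/213 = -93/71 ≈ -1.3099)
√((K - (-5 + 10)²) - 1381) = √((-93/71 - (-5 + 10)²) - 1381) = √((-93/71 - 1*5²) - 1381) = √((-93/71 - 1*25) - 1381) = √((-93/71 - 25) - 1381) = √(-1868/71 - 1381) = √(-99919/71) = I*√7094249/71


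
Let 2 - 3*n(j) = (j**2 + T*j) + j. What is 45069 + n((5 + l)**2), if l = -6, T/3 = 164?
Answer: 44905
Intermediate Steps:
T = 492 (T = 3*164 = 492)
n(j) = 2/3 - 493*j/3 - j**2/3 (n(j) = 2/3 - ((j**2 + 492*j) + j)/3 = 2/3 - (j**2 + 493*j)/3 = 2/3 + (-493*j/3 - j**2/3) = 2/3 - 493*j/3 - j**2/3)
45069 + n((5 + l)**2) = 45069 + (2/3 - 493*(5 - 6)**2/3 - (5 - 6)**4/3) = 45069 + (2/3 - 493/3*(-1)**2 - ((-1)**2)**2/3) = 45069 + (2/3 - 493/3*1 - 1/3*1**2) = 45069 + (2/3 - 493/3 - 1/3*1) = 45069 + (2/3 - 493/3 - 1/3) = 45069 - 164 = 44905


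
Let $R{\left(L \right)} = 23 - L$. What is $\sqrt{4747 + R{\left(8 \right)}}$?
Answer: $\sqrt{4762} \approx 69.007$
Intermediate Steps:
$\sqrt{4747 + R{\left(8 \right)}} = \sqrt{4747 + \left(23 - 8\right)} = \sqrt{4747 + 15} = \sqrt{4762}$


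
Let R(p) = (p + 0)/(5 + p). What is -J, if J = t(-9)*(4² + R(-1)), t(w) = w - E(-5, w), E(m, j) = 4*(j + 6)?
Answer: -189/4 ≈ -47.250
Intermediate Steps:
E(m, j) = 24 + 4*j (E(m, j) = 4*(6 + j) = 24 + 4*j)
R(p) = p/(5 + p)
t(w) = -24 - 3*w (t(w) = w - (24 + 4*w) = w + (-24 - 4*w) = -24 - 3*w)
J = 189/4 (J = (-24 - 3*(-9))*(4² - 1/(5 - 1)) = (-24 + 27)*(16 - 1/4) = 3*(16 - 1*¼) = 3*(16 - ¼) = 3*(63/4) = 189/4 ≈ 47.250)
-J = -1*189/4 = -189/4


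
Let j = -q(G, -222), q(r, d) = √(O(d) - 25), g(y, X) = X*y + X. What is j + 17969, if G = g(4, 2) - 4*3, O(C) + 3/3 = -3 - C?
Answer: 17969 - √193 ≈ 17955.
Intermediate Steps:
O(C) = -4 - C (O(C) = -1 + (-3 - C) = -4 - C)
g(y, X) = X + X*y
G = -2 (G = 2*(1 + 4) - 4*3 = 2*5 - 12 = 10 - 12 = -2)
q(r, d) = √(-29 - d) (q(r, d) = √((-4 - d) - 25) = √(-29 - d))
j = -√193 (j = -√(-29 - 1*(-222)) = -√(-29 + 222) = -√193 ≈ -13.892)
j + 17969 = -√193 + 17969 = 17969 - √193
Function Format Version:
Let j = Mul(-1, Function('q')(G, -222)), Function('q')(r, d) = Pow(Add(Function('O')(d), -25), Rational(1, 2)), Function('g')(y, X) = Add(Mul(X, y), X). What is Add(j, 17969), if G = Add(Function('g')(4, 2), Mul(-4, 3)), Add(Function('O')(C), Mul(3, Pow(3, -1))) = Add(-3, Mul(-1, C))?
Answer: Add(17969, Mul(-1, Pow(193, Rational(1, 2)))) ≈ 17955.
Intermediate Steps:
Function('O')(C) = Add(-4, Mul(-1, C)) (Function('O')(C) = Add(-1, Add(-3, Mul(-1, C))) = Add(-4, Mul(-1, C)))
Function('g')(y, X) = Add(X, Mul(X, y))
G = -2 (G = Add(Mul(2, Add(1, 4)), Mul(-4, 3)) = Add(Mul(2, 5), -12) = Add(10, -12) = -2)
Function('q')(r, d) = Pow(Add(-29, Mul(-1, d)), Rational(1, 2)) (Function('q')(r, d) = Pow(Add(Add(-4, Mul(-1, d)), -25), Rational(1, 2)) = Pow(Add(-29, Mul(-1, d)), Rational(1, 2)))
j = Mul(-1, Pow(193, Rational(1, 2))) (j = Mul(-1, Pow(Add(-29, Mul(-1, -222)), Rational(1, 2))) = Mul(-1, Pow(Add(-29, 222), Rational(1, 2))) = Mul(-1, Pow(193, Rational(1, 2))) ≈ -13.892)
Add(j, 17969) = Add(Mul(-1, Pow(193, Rational(1, 2))), 17969) = Add(17969, Mul(-1, Pow(193, Rational(1, 2))))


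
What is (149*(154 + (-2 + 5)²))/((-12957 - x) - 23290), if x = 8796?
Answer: -24287/45043 ≈ -0.53920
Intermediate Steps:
(149*(154 + (-2 + 5)²))/((-12957 - x) - 23290) = (149*(154 + (-2 + 5)²))/((-12957 - 1*8796) - 23290) = (149*(154 + 3²))/((-12957 - 8796) - 23290) = (149*(154 + 9))/(-21753 - 23290) = (149*163)/(-45043) = 24287*(-1/45043) = -24287/45043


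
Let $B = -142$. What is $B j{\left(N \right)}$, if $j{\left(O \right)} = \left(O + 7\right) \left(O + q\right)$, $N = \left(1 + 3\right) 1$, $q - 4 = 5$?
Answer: $-20306$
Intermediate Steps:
$q = 9$ ($q = 4 + 5 = 9$)
$N = 4$ ($N = 4 \cdot 1 = 4$)
$j{\left(O \right)} = \left(7 + O\right) \left(9 + O\right)$ ($j{\left(O \right)} = \left(O + 7\right) \left(O + 9\right) = \left(7 + O\right) \left(9 + O\right)$)
$B j{\left(N \right)} = - 142 \left(63 + 4^{2} + 16 \cdot 4\right) = - 142 \left(63 + 16 + 64\right) = \left(-142\right) 143 = -20306$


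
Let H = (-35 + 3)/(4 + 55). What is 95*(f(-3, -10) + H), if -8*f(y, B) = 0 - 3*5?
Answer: 59755/472 ≈ 126.60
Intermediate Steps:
f(y, B) = 15/8 (f(y, B) = -(0 - 3*5)/8 = -(0 - 15)/8 = -⅛*(-15) = 15/8)
H = -32/59 ≈ -0.54237
95*(f(-3, -10) + H) = 95*(15/8 - 32/59) = 95*(629/472) = 59755/472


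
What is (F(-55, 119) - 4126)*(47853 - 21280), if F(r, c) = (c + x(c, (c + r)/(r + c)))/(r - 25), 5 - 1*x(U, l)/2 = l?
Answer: -8774590611/80 ≈ -1.0968e+8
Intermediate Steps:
x(U, l) = 10 - 2*l
F(r, c) = (8 + c)/(-25 + r) (F(r, c) = (c + (10 - 2*(c + r)/(r + c)))/(r - 25) = (c + (10 - 2*(c + r)/(c + r)))/(-25 + r) = (c + (10 - 2*1))/(-25 + r) = (c + (10 - 2))/(-25 + r) = (c + 8)/(-25 + r) = (8 + c)/(-25 + r))
(F(-55, 119) - 4126)*(47853 - 21280) = ((8 + 119)/(-25 - 55) - 4126)*(47853 - 21280) = (127/(-80) - 4126)*26573 = (-1/80*127 - 4126)*26573 = (-127/80 - 4126)*26573 = -330207/80*26573 = -8774590611/80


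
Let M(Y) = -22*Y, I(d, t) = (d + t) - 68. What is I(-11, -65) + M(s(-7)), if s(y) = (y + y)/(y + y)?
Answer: -166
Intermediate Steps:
s(y) = 1 (s(y) = (2*y)/((2*y)) = (2*y)*(1/(2*y)) = 1)
I(d, t) = -68 + d + t
I(-11, -65) + M(s(-7)) = (-68 - 11 - 65) - 22*1 = -144 - 22 = -166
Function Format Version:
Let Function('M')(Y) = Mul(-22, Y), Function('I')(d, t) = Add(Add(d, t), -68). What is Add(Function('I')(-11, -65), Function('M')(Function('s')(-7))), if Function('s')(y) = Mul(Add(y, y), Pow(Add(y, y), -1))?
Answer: -166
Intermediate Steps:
Function('s')(y) = 1 (Function('s')(y) = Mul(Mul(2, y), Pow(Mul(2, y), -1)) = Mul(Mul(2, y), Mul(Rational(1, 2), Pow(y, -1))) = 1)
Function('I')(d, t) = Add(-68, d, t)
Add(Function('I')(-11, -65), Function('M')(Function('s')(-7))) = Add(Add(-68, -11, -65), Mul(-22, 1)) = Add(-144, -22) = -166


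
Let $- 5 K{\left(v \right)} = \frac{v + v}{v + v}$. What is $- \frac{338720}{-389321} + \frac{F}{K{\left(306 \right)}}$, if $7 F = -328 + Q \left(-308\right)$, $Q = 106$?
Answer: $\frac{64193617520}{2725247} \approx 23555.0$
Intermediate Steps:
$K{\left(v \right)} = - \frac{1}{5}$ ($K{\left(v \right)} = - \frac{\left(v + v\right) \frac{1}{v + v}}{5} = - \frac{2 v \frac{1}{2 v}}{5} = \left(- \frac{1}{5}\right) 1 = - \frac{1}{5}$)
$F = - \frac{32976}{7}$ ($F = \frac{-328 + 106 \left(-308\right)}{7} = \frac{-328 - 32648}{7} = \frac{1}{7} \left(-32976\right) = - \frac{32976}{7} \approx -4710.9$)
$- \frac{338720}{-389321} + \frac{F}{K{\left(306 \right)}} = - \frac{338720}{-389321} - \frac{32976}{7 \left(- \frac{1}{5}\right)} = \left(-338720\right) \left(- \frac{1}{389321}\right) - - \frac{164880}{7} = \frac{338720}{389321} + \frac{164880}{7} = \frac{64193617520}{2725247}$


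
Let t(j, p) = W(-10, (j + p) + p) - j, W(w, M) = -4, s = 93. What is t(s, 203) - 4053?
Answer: -4150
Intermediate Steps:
t(j, p) = -4 - j
t(s, 203) - 4053 = (-4 - 1*93) - 4053 = (-4 - 93) - 4053 = -97 - 4053 = -4150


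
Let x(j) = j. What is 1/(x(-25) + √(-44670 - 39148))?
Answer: -25/84443 - I*√83818/84443 ≈ -0.00029606 - 0.0034285*I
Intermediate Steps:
1/(x(-25) + √(-44670 - 39148)) = 1/(-25 + √(-44670 - 39148)) = 1/(-25 + √(-83818)) = 1/(-25 + I*√83818)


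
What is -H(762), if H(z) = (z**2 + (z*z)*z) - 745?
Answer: -443030627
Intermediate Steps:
H(z) = -745 + z**2 + z**3 (H(z) = (z**2 + z**2*z) - 745 = (z**2 + z**3) - 745 = -745 + z**2 + z**3)
-H(762) = -(-745 + 762**2 + 762**3) = -(-745 + 580644 + 442450728) = -1*443030627 = -443030627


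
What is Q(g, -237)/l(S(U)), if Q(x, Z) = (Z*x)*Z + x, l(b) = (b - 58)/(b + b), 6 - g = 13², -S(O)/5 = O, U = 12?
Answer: -549342600/59 ≈ -9.3109e+6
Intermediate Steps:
S(O) = -5*O
g = -163 (g = 6 - 1*13² = 6 - 1*169 = 6 - 169 = -163)
l(b) = (-58 + b)/(2*b) (l(b) = (-58 + b)/((2*b)) = (-58 + b)*(1/(2*b)) = (-58 + b)/(2*b))
Q(x, Z) = x + x*Z² (Q(x, Z) = x*Z² + x = x + x*Z²)
Q(g, -237)/l(S(U)) = (-163*(1 + (-237)²))/(((-58 - 5*12)/(2*((-5*12))))) = (-163*(1 + 56169))/(((½)*(-58 - 60)/(-60))) = (-163*56170)/(((½)*(-1/60)*(-118))) = -9155710/59/60 = -9155710*60/59 = -549342600/59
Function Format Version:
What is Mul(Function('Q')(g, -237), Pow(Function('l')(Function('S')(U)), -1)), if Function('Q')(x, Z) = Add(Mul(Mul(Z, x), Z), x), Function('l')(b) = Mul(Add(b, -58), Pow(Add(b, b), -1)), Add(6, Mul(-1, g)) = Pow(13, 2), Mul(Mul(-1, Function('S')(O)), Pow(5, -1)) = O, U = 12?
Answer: Rational(-549342600, 59) ≈ -9.3109e+6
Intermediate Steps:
Function('S')(O) = Mul(-5, O)
g = -163 (g = Add(6, Mul(-1, Pow(13, 2))) = Add(6, Mul(-1, 169)) = Add(6, -169) = -163)
Function('l')(b) = Mul(Rational(1, 2), Pow(b, -1), Add(-58, b)) (Function('l')(b) = Mul(Add(-58, b), Pow(Mul(2, b), -1)) = Mul(Add(-58, b), Mul(Rational(1, 2), Pow(b, -1))) = Mul(Rational(1, 2), Pow(b, -1), Add(-58, b)))
Function('Q')(x, Z) = Add(x, Mul(x, Pow(Z, 2))) (Function('Q')(x, Z) = Add(Mul(x, Pow(Z, 2)), x) = Add(x, Mul(x, Pow(Z, 2))))
Mul(Function('Q')(g, -237), Pow(Function('l')(Function('S')(U)), -1)) = Mul(Mul(-163, Add(1, Pow(-237, 2))), Pow(Mul(Rational(1, 2), Pow(Mul(-5, 12), -1), Add(-58, Mul(-5, 12))), -1)) = Mul(Mul(-163, Add(1, 56169)), Pow(Mul(Rational(1, 2), Pow(-60, -1), Add(-58, -60)), -1)) = Mul(Mul(-163, 56170), Pow(Mul(Rational(1, 2), Rational(-1, 60), -118), -1)) = Mul(-9155710, Pow(Rational(59, 60), -1)) = Mul(-9155710, Rational(60, 59)) = Rational(-549342600, 59)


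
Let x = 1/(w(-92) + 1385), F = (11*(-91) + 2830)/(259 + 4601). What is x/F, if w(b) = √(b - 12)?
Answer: 2243700/1169541247 - 3240*I*√26/1169541247 ≈ 0.0019184 - 1.4126e-5*I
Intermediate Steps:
w(b) = √(-12 + b)
F = 1829/4860 (F = (-1001 + 2830)/4860 = 1829*(1/4860) = 1829/4860 ≈ 0.37634)
x = 1/(1385 + 2*I*√26) (x = 1/(√(-12 - 92) + 1385) = 1/(√(-104) + 1385) = 1/(2*I*√26 + 1385) = 1/(1385 + 2*I*√26) ≈ 0.00072198 - 5.316e-6*I)
x/F = (1385/1918329 - 2*I*√26/1918329)/(1829/4860) = (1385/1918329 - 2*I*√26/1918329)*(4860/1829) = 2243700/1169541247 - 3240*I*√26/1169541247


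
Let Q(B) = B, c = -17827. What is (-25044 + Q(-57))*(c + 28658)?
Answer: -271868931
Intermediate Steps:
(-25044 + Q(-57))*(c + 28658) = (-25044 - 57)*(-17827 + 28658) = -25101*10831 = -271868931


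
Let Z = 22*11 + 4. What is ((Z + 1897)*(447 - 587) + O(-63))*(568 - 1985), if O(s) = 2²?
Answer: 425122672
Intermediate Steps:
O(s) = 4
Z = 246 (Z = 242 + 4 = 246)
((Z + 1897)*(447 - 587) + O(-63))*(568 - 1985) = ((246 + 1897)*(447 - 587) + 4)*(568 - 1985) = (2143*(-140) + 4)*(-1417) = (-300020 + 4)*(-1417) = -300016*(-1417) = 425122672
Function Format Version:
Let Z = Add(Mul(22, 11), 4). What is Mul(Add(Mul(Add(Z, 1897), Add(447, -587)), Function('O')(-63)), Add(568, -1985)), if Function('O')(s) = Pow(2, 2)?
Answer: 425122672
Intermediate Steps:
Function('O')(s) = 4
Z = 246 (Z = Add(242, 4) = 246)
Mul(Add(Mul(Add(Z, 1897), Add(447, -587)), Function('O')(-63)), Add(568, -1985)) = Mul(Add(Mul(Add(246, 1897), Add(447, -587)), 4), Add(568, -1985)) = Mul(Add(Mul(2143, -140), 4), -1417) = Mul(Add(-300020, 4), -1417) = Mul(-300016, -1417) = 425122672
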